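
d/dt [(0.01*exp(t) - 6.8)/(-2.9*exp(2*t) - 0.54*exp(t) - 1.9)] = (0.029*exp(2*t) - 39.44*exp(t) - 3.691)*exp(t)/(8.41*exp(4*t) + 3.132*exp(3*t) + 11.3116*exp(2*t) + 2.052*exp(t) + 3.61)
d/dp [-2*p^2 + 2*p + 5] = 2 - 4*p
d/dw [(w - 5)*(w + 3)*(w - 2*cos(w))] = (w - 5)*(w + 3)*(2*sin(w) + 1) + (w - 5)*(w - 2*cos(w)) + (w + 3)*(w - 2*cos(w))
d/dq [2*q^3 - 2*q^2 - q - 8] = 6*q^2 - 4*q - 1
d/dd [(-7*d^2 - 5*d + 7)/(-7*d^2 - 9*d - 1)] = 4*(7*d^2 + 28*d + 17)/(49*d^4 + 126*d^3 + 95*d^2 + 18*d + 1)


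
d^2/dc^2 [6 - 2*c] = 0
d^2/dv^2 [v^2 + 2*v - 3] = 2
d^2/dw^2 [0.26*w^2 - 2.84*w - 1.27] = 0.520000000000000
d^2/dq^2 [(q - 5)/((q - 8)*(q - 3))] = 2*(q^3 - 15*q^2 + 93*q - 221)/(q^6 - 33*q^5 + 435*q^4 - 2915*q^3 + 10440*q^2 - 19008*q + 13824)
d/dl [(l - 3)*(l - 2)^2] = (l - 2)*(3*l - 8)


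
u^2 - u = u*(u - 1)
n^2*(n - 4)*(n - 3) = n^4 - 7*n^3 + 12*n^2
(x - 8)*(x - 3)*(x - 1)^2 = x^4 - 13*x^3 + 47*x^2 - 59*x + 24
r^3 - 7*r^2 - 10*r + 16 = (r - 8)*(r - 1)*(r + 2)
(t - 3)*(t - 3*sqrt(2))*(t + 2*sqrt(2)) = t^3 - 3*t^2 - sqrt(2)*t^2 - 12*t + 3*sqrt(2)*t + 36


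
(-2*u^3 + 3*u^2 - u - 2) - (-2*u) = -2*u^3 + 3*u^2 + u - 2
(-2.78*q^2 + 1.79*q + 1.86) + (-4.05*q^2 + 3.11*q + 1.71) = -6.83*q^2 + 4.9*q + 3.57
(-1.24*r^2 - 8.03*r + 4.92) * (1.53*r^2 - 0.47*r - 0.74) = -1.8972*r^4 - 11.7031*r^3 + 12.2193*r^2 + 3.6298*r - 3.6408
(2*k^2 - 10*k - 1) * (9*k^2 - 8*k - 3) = 18*k^4 - 106*k^3 + 65*k^2 + 38*k + 3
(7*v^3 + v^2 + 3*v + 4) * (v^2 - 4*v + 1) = 7*v^5 - 27*v^4 + 6*v^3 - 7*v^2 - 13*v + 4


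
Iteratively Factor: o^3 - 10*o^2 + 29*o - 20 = (o - 5)*(o^2 - 5*o + 4) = (o - 5)*(o - 4)*(o - 1)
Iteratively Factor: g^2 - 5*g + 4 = (g - 4)*(g - 1)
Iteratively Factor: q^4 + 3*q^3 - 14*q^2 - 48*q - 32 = (q + 4)*(q^3 - q^2 - 10*q - 8) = (q + 1)*(q + 4)*(q^2 - 2*q - 8) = (q + 1)*(q + 2)*(q + 4)*(q - 4)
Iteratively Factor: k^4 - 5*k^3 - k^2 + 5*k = (k - 1)*(k^3 - 4*k^2 - 5*k) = (k - 5)*(k - 1)*(k^2 + k) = k*(k - 5)*(k - 1)*(k + 1)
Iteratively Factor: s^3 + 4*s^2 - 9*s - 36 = (s + 4)*(s^2 - 9) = (s + 3)*(s + 4)*(s - 3)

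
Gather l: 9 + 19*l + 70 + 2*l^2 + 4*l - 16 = 2*l^2 + 23*l + 63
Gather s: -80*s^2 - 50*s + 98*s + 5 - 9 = -80*s^2 + 48*s - 4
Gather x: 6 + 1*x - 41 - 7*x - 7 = -6*x - 42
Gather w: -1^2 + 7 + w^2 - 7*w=w^2 - 7*w + 6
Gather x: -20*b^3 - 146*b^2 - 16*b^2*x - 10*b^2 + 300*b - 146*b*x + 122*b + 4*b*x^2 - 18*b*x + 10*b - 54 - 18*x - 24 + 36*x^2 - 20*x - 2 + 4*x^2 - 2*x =-20*b^3 - 156*b^2 + 432*b + x^2*(4*b + 40) + x*(-16*b^2 - 164*b - 40) - 80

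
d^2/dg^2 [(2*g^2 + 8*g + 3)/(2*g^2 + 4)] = (8*g^3 - 3*g^2 - 48*g + 2)/(g^6 + 6*g^4 + 12*g^2 + 8)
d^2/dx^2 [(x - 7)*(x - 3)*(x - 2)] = 6*x - 24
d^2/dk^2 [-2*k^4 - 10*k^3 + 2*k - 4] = 12*k*(-2*k - 5)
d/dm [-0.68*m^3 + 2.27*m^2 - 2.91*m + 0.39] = -2.04*m^2 + 4.54*m - 2.91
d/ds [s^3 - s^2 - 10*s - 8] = 3*s^2 - 2*s - 10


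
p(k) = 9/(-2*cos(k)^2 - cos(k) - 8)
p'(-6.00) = -0.10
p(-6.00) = -0.83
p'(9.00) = 0.13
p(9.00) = -1.03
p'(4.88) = 0.22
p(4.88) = -1.09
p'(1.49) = -0.18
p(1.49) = -1.11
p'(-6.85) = 0.20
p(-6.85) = -0.88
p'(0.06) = -0.02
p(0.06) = -0.82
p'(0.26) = -0.10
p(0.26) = -0.83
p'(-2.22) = -0.15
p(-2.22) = -1.11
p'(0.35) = -0.13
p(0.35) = -0.84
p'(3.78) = -0.16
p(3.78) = -1.06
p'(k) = 9*(-4*sin(k)*cos(k) - sin(k))/(-2*cos(k)^2 - cos(k) - 8)^2 = -9*(4*cos(k) + 1)*sin(k)/(cos(k) + cos(2*k) + 9)^2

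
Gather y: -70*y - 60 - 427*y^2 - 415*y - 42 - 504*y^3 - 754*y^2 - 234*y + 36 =-504*y^3 - 1181*y^2 - 719*y - 66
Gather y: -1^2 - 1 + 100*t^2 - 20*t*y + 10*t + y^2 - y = 100*t^2 + 10*t + y^2 + y*(-20*t - 1) - 2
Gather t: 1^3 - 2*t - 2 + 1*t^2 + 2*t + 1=t^2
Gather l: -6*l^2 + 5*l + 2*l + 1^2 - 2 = -6*l^2 + 7*l - 1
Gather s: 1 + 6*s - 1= 6*s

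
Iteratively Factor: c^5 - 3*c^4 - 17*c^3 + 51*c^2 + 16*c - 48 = (c - 1)*(c^4 - 2*c^3 - 19*c^2 + 32*c + 48) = (c - 4)*(c - 1)*(c^3 + 2*c^2 - 11*c - 12) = (c - 4)*(c - 1)*(c + 4)*(c^2 - 2*c - 3) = (c - 4)*(c - 1)*(c + 1)*(c + 4)*(c - 3)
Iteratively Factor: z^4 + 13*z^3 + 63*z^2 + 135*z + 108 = (z + 3)*(z^3 + 10*z^2 + 33*z + 36) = (z + 3)*(z + 4)*(z^2 + 6*z + 9) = (z + 3)^2*(z + 4)*(z + 3)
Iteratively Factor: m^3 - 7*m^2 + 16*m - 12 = (m - 3)*(m^2 - 4*m + 4) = (m - 3)*(m - 2)*(m - 2)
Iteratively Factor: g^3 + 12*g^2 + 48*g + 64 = (g + 4)*(g^2 + 8*g + 16) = (g + 4)^2*(g + 4)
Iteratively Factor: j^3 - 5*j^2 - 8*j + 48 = (j - 4)*(j^2 - j - 12) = (j - 4)^2*(j + 3)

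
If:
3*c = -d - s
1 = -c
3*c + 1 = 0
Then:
No Solution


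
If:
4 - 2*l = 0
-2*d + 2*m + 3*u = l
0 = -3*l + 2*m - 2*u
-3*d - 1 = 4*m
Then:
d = -49/23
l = 2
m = 31/23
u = -38/23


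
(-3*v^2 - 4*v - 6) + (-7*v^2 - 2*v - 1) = -10*v^2 - 6*v - 7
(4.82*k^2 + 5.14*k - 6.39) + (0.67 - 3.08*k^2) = 1.74*k^2 + 5.14*k - 5.72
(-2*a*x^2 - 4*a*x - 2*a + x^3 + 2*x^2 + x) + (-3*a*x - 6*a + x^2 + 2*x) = -2*a*x^2 - 7*a*x - 8*a + x^3 + 3*x^2 + 3*x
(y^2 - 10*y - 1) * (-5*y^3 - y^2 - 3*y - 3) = -5*y^5 + 49*y^4 + 12*y^3 + 28*y^2 + 33*y + 3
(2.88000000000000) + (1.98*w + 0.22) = 1.98*w + 3.1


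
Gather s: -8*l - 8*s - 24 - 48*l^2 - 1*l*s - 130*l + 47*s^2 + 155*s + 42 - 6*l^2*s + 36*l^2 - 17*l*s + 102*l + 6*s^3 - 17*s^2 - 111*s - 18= -12*l^2 - 36*l + 6*s^3 + 30*s^2 + s*(-6*l^2 - 18*l + 36)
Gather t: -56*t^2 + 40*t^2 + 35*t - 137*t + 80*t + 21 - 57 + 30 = -16*t^2 - 22*t - 6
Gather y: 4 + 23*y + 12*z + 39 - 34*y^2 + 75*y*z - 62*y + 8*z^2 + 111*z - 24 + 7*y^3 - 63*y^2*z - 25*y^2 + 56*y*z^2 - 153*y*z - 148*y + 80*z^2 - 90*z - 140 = 7*y^3 + y^2*(-63*z - 59) + y*(56*z^2 - 78*z - 187) + 88*z^2 + 33*z - 121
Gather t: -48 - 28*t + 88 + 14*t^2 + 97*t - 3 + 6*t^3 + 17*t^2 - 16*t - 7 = 6*t^3 + 31*t^2 + 53*t + 30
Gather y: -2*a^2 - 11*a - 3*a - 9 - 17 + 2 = -2*a^2 - 14*a - 24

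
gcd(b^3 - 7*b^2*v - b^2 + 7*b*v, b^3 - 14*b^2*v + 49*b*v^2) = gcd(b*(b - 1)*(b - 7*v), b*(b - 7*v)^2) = -b^2 + 7*b*v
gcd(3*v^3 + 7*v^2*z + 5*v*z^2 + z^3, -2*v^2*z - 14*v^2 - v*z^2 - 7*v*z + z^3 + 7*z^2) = v + z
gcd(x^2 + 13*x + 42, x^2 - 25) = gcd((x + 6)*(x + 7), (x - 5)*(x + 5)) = 1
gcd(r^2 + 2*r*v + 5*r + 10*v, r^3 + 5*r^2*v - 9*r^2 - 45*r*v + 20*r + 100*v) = 1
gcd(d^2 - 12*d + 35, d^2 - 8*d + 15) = d - 5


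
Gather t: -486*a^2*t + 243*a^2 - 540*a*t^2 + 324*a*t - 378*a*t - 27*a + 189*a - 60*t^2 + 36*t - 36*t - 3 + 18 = 243*a^2 + 162*a + t^2*(-540*a - 60) + t*(-486*a^2 - 54*a) + 15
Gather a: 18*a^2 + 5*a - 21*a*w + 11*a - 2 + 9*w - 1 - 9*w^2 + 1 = 18*a^2 + a*(16 - 21*w) - 9*w^2 + 9*w - 2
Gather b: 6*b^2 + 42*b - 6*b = 6*b^2 + 36*b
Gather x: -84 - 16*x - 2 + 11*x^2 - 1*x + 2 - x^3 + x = -x^3 + 11*x^2 - 16*x - 84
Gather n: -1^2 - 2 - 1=-4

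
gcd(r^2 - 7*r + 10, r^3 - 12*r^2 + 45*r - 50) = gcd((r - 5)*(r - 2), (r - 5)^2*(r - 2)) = r^2 - 7*r + 10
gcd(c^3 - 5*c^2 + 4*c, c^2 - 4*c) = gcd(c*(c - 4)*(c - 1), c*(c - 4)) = c^2 - 4*c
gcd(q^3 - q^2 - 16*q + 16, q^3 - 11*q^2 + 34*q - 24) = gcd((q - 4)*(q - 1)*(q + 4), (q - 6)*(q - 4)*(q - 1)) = q^2 - 5*q + 4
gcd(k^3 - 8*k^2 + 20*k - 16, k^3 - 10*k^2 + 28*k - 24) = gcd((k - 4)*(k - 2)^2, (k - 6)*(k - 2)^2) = k^2 - 4*k + 4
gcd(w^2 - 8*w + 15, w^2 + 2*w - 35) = w - 5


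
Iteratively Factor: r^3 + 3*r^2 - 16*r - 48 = (r + 4)*(r^2 - r - 12) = (r - 4)*(r + 4)*(r + 3)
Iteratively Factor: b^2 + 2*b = (b + 2)*(b)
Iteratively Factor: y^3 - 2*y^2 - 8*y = (y)*(y^2 - 2*y - 8) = y*(y - 4)*(y + 2)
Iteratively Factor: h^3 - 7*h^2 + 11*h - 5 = (h - 1)*(h^2 - 6*h + 5) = (h - 5)*(h - 1)*(h - 1)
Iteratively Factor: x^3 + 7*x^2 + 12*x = (x + 4)*(x^2 + 3*x) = x*(x + 4)*(x + 3)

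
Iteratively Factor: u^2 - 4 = (u + 2)*(u - 2)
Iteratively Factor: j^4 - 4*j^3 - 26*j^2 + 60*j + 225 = (j + 3)*(j^3 - 7*j^2 - 5*j + 75) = (j - 5)*(j + 3)*(j^2 - 2*j - 15) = (j - 5)*(j + 3)^2*(j - 5)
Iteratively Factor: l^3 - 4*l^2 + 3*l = (l - 3)*(l^2 - l) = l*(l - 3)*(l - 1)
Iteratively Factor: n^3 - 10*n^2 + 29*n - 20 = (n - 1)*(n^2 - 9*n + 20) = (n - 5)*(n - 1)*(n - 4)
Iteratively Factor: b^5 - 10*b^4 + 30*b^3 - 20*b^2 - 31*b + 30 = (b - 3)*(b^4 - 7*b^3 + 9*b^2 + 7*b - 10) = (b - 3)*(b - 2)*(b^3 - 5*b^2 - b + 5) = (b - 3)*(b - 2)*(b - 1)*(b^2 - 4*b - 5) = (b - 3)*(b - 2)*(b - 1)*(b + 1)*(b - 5)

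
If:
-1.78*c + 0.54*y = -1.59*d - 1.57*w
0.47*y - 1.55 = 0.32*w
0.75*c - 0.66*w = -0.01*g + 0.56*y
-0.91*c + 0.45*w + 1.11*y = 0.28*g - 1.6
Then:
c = 2.04338290194126*y - 4.42672038327526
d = 0.497662934248711*y - 0.17287722152828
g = 12.3165287456446 - 0.316217645594823*y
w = 1.46875*y - 4.84375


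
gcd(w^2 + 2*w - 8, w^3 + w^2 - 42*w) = 1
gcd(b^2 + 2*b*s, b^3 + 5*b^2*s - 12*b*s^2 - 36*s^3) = b + 2*s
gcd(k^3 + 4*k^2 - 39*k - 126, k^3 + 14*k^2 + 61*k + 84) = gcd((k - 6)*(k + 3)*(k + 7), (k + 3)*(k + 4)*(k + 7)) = k^2 + 10*k + 21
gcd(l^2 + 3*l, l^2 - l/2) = l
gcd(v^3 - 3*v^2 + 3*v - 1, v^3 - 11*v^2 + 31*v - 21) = v - 1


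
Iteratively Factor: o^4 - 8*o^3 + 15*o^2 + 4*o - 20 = (o - 5)*(o^3 - 3*o^2 + 4) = (o - 5)*(o - 2)*(o^2 - o - 2) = (o - 5)*(o - 2)*(o + 1)*(o - 2)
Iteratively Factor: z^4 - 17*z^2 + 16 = (z - 4)*(z^3 + 4*z^2 - z - 4) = (z - 4)*(z - 1)*(z^2 + 5*z + 4) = (z - 4)*(z - 1)*(z + 4)*(z + 1)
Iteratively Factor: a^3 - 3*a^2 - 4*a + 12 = (a - 3)*(a^2 - 4) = (a - 3)*(a + 2)*(a - 2)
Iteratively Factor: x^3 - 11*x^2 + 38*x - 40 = (x - 5)*(x^2 - 6*x + 8) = (x - 5)*(x - 2)*(x - 4)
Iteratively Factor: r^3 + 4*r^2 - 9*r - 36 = (r + 3)*(r^2 + r - 12) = (r + 3)*(r + 4)*(r - 3)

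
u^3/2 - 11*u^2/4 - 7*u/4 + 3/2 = (u/2 + 1/2)*(u - 6)*(u - 1/2)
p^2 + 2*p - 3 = (p - 1)*(p + 3)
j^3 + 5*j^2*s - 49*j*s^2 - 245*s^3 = (j - 7*s)*(j + 5*s)*(j + 7*s)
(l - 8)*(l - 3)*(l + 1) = l^3 - 10*l^2 + 13*l + 24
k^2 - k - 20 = (k - 5)*(k + 4)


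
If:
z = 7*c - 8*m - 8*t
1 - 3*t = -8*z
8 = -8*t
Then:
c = 8*m/7 - 17/14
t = -1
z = -1/2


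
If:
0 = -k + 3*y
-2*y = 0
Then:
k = 0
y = 0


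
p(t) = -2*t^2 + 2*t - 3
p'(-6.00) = 26.00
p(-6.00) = -87.00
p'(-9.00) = 38.00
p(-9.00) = -183.00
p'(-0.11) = 2.44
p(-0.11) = -3.24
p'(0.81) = -1.24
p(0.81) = -2.69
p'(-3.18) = 14.72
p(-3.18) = -29.58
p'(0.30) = 0.80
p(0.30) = -2.58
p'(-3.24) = 14.96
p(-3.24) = -30.48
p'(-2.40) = 11.60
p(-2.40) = -19.32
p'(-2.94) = 13.76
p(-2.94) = -26.17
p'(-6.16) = 26.64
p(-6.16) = -91.21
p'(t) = 2 - 4*t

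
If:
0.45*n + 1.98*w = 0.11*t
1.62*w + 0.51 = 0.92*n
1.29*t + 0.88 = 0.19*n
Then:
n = 0.35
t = -0.63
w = -0.11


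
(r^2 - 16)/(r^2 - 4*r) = (r + 4)/r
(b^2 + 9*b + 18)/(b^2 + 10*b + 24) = (b + 3)/(b + 4)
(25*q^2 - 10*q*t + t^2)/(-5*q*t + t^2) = (-5*q + t)/t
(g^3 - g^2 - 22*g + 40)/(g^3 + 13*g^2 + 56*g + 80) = (g^2 - 6*g + 8)/(g^2 + 8*g + 16)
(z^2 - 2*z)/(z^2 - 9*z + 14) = z/(z - 7)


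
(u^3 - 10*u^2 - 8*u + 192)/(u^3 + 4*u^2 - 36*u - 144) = (u - 8)/(u + 6)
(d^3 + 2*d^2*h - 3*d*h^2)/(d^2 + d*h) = (d^2 + 2*d*h - 3*h^2)/(d + h)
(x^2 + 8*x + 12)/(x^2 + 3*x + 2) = (x + 6)/(x + 1)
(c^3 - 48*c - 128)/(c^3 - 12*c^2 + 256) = (c + 4)/(c - 8)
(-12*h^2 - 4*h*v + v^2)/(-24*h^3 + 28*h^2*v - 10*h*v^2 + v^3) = (2*h + v)/(4*h^2 - 4*h*v + v^2)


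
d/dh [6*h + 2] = 6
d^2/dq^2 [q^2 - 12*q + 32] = 2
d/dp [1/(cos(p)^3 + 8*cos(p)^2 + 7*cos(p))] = (3*sin(p) + 7*sin(p)/cos(p)^2 + 16*tan(p))/((cos(p) + 1)^2*(cos(p) + 7)^2)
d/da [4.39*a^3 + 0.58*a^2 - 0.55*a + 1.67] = 13.17*a^2 + 1.16*a - 0.55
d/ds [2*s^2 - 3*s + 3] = 4*s - 3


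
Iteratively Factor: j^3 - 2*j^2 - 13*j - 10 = (j + 2)*(j^2 - 4*j - 5) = (j - 5)*(j + 2)*(j + 1)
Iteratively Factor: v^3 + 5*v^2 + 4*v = (v + 4)*(v^2 + v) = (v + 1)*(v + 4)*(v)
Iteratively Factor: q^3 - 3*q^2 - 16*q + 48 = (q + 4)*(q^2 - 7*q + 12) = (q - 3)*(q + 4)*(q - 4)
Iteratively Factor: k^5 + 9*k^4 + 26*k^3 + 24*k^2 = (k)*(k^4 + 9*k^3 + 26*k^2 + 24*k) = k^2*(k^3 + 9*k^2 + 26*k + 24) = k^2*(k + 2)*(k^2 + 7*k + 12) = k^2*(k + 2)*(k + 4)*(k + 3)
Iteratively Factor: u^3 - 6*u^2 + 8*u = (u - 2)*(u^2 - 4*u) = (u - 4)*(u - 2)*(u)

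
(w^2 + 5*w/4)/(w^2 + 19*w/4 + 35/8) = 2*w/(2*w + 7)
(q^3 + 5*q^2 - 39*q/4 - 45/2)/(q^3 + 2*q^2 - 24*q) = (q^2 - q - 15/4)/(q*(q - 4))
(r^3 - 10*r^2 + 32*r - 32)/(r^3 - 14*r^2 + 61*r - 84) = (r^2 - 6*r + 8)/(r^2 - 10*r + 21)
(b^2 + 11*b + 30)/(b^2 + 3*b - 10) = (b + 6)/(b - 2)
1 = 1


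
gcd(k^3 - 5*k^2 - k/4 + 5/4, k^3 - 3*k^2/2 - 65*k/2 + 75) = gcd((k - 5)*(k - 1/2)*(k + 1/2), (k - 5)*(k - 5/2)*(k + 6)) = k - 5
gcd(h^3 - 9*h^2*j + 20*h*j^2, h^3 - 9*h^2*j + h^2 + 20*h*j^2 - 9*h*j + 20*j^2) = h^2 - 9*h*j + 20*j^2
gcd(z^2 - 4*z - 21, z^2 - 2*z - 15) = z + 3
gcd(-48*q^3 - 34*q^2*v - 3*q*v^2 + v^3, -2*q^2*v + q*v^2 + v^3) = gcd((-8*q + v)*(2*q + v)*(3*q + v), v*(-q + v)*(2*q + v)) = 2*q + v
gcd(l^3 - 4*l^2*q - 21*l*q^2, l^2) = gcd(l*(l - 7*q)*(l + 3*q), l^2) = l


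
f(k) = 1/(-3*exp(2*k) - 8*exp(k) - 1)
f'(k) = (6*exp(2*k) + 8*exp(k))/(-3*exp(2*k) - 8*exp(k) - 1)^2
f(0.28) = -0.06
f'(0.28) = 0.07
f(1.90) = -0.01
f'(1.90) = 0.01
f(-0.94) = -0.22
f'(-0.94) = 0.19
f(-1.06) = -0.24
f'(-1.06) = 0.20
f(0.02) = -0.08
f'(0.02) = 0.10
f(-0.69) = -0.17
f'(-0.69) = 0.17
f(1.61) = -0.01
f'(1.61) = 0.01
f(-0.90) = -0.21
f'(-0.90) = 0.19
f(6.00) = 0.00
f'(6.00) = 0.00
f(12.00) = 0.00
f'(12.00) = 0.00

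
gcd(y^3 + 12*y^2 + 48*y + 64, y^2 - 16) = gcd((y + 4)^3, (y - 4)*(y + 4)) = y + 4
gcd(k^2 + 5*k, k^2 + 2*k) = k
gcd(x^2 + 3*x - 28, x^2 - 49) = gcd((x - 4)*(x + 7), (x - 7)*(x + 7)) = x + 7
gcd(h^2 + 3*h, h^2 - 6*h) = h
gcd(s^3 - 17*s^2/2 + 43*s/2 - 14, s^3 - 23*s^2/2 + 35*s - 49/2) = s^2 - 9*s/2 + 7/2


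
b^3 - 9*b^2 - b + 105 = (b - 7)*(b - 5)*(b + 3)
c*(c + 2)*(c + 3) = c^3 + 5*c^2 + 6*c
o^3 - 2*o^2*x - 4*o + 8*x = (o - 2)*(o + 2)*(o - 2*x)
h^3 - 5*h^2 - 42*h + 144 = (h - 8)*(h - 3)*(h + 6)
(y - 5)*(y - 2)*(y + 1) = y^3 - 6*y^2 + 3*y + 10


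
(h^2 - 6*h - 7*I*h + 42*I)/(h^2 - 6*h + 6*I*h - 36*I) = (h - 7*I)/(h + 6*I)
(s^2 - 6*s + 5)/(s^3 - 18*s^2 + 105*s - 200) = (s - 1)/(s^2 - 13*s + 40)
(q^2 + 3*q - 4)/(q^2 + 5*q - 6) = (q + 4)/(q + 6)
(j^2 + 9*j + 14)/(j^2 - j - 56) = (j + 2)/(j - 8)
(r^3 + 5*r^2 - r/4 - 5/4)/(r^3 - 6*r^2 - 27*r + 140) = (r^2 - 1/4)/(r^2 - 11*r + 28)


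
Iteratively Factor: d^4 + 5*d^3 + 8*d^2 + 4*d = (d + 2)*(d^3 + 3*d^2 + 2*d) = d*(d + 2)*(d^2 + 3*d + 2) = d*(d + 1)*(d + 2)*(d + 2)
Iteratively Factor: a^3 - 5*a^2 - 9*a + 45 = (a - 5)*(a^2 - 9) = (a - 5)*(a - 3)*(a + 3)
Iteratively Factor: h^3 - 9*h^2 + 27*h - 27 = (h - 3)*(h^2 - 6*h + 9) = (h - 3)^2*(h - 3)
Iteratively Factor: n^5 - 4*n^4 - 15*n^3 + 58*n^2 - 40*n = (n - 1)*(n^4 - 3*n^3 - 18*n^2 + 40*n) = n*(n - 1)*(n^3 - 3*n^2 - 18*n + 40) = n*(n - 2)*(n - 1)*(n^2 - n - 20) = n*(n - 2)*(n - 1)*(n + 4)*(n - 5)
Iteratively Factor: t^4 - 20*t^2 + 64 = (t + 2)*(t^3 - 2*t^2 - 16*t + 32) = (t + 2)*(t + 4)*(t^2 - 6*t + 8) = (t - 2)*(t + 2)*(t + 4)*(t - 4)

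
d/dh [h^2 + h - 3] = 2*h + 1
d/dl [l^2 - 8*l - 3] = 2*l - 8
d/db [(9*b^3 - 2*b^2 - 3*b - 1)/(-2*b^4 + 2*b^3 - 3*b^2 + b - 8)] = (18*b^6 - 8*b^5 - 41*b^4 + 22*b^3 - 221*b^2 + 26*b + 25)/(4*b^8 - 8*b^7 + 16*b^6 - 16*b^5 + 45*b^4 - 38*b^3 + 49*b^2 - 16*b + 64)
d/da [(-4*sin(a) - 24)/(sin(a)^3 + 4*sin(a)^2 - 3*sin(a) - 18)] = 8*(sin(a) + 8)*sin(a)*cos(a)/((sin(a) - 2)^2*(sin(a) + 3)^3)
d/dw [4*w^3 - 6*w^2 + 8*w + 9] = 12*w^2 - 12*w + 8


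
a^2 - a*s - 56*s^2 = (a - 8*s)*(a + 7*s)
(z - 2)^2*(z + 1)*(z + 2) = z^4 - z^3 - 6*z^2 + 4*z + 8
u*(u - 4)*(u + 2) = u^3 - 2*u^2 - 8*u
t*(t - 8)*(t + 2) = t^3 - 6*t^2 - 16*t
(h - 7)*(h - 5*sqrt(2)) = h^2 - 5*sqrt(2)*h - 7*h + 35*sqrt(2)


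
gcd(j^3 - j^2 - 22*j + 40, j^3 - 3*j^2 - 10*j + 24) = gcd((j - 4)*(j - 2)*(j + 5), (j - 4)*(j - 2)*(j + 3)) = j^2 - 6*j + 8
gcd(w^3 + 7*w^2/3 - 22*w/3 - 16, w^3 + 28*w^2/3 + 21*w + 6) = w + 3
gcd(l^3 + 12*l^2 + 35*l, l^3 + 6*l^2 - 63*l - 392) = l + 7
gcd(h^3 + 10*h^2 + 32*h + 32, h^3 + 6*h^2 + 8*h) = h^2 + 6*h + 8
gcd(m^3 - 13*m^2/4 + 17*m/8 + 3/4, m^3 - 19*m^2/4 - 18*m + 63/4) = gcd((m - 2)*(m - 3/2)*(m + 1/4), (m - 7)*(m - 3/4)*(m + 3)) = 1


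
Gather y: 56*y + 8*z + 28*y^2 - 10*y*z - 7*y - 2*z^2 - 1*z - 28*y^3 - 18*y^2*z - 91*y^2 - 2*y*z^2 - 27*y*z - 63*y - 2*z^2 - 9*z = -28*y^3 + y^2*(-18*z - 63) + y*(-2*z^2 - 37*z - 14) - 4*z^2 - 2*z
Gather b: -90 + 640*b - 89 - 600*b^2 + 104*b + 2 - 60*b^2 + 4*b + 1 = -660*b^2 + 748*b - 176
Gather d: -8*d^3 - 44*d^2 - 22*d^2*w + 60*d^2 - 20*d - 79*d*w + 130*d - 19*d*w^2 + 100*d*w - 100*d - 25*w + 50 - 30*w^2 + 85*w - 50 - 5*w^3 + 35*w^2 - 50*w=-8*d^3 + d^2*(16 - 22*w) + d*(-19*w^2 + 21*w + 10) - 5*w^3 + 5*w^2 + 10*w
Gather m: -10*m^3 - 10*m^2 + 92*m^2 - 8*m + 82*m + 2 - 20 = -10*m^3 + 82*m^2 + 74*m - 18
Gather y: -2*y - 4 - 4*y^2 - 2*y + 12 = -4*y^2 - 4*y + 8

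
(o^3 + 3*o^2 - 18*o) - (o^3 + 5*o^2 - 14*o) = -2*o^2 - 4*o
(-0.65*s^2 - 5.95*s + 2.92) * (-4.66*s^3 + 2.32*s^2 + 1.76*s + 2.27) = 3.029*s^5 + 26.219*s^4 - 28.5552*s^3 - 5.1731*s^2 - 8.3673*s + 6.6284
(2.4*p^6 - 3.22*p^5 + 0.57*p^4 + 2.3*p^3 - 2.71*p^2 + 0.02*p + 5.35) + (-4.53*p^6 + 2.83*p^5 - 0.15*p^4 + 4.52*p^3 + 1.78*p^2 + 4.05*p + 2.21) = -2.13*p^6 - 0.39*p^5 + 0.42*p^4 + 6.82*p^3 - 0.93*p^2 + 4.07*p + 7.56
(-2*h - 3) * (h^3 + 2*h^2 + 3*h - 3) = -2*h^4 - 7*h^3 - 12*h^2 - 3*h + 9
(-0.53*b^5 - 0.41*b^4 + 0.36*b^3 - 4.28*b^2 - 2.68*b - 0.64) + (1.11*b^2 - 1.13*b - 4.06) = -0.53*b^5 - 0.41*b^4 + 0.36*b^3 - 3.17*b^2 - 3.81*b - 4.7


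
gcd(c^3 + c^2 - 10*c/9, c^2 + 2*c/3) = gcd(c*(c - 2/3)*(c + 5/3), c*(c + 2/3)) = c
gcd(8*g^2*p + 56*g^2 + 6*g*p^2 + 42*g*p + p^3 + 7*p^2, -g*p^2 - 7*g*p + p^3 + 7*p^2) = p + 7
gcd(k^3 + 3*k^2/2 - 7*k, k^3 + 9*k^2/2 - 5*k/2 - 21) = k^2 + 3*k/2 - 7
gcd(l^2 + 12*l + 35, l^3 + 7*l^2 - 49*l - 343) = l + 7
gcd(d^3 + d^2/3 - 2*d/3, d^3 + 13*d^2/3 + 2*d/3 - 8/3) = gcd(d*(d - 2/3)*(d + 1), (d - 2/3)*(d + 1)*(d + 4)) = d^2 + d/3 - 2/3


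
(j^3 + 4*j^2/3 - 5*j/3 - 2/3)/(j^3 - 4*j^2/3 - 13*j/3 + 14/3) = (3*j + 1)/(3*j - 7)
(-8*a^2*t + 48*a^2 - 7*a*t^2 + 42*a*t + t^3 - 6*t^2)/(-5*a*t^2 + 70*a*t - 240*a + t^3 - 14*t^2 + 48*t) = (-8*a^2 - 7*a*t + t^2)/(-5*a*t + 40*a + t^2 - 8*t)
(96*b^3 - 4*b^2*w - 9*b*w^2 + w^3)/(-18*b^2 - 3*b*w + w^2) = (32*b^2 - 12*b*w + w^2)/(-6*b + w)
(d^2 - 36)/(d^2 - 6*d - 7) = (36 - d^2)/(-d^2 + 6*d + 7)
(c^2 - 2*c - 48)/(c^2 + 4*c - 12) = (c - 8)/(c - 2)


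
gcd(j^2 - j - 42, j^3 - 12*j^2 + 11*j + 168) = j - 7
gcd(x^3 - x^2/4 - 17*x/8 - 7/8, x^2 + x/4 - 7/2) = x - 7/4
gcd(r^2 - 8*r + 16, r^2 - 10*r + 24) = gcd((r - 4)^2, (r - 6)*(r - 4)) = r - 4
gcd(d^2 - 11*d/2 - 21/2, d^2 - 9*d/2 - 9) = d + 3/2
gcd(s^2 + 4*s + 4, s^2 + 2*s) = s + 2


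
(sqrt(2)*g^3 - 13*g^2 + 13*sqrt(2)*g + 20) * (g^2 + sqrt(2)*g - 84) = sqrt(2)*g^5 - 11*g^4 - 84*sqrt(2)*g^3 + 1138*g^2 - 1072*sqrt(2)*g - 1680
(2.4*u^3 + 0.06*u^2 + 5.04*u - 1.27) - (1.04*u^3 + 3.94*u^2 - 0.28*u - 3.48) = 1.36*u^3 - 3.88*u^2 + 5.32*u + 2.21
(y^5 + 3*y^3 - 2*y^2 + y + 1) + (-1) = y^5 + 3*y^3 - 2*y^2 + y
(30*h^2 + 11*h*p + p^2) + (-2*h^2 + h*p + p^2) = 28*h^2 + 12*h*p + 2*p^2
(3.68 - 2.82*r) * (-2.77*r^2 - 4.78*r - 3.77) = 7.8114*r^3 + 3.286*r^2 - 6.959*r - 13.8736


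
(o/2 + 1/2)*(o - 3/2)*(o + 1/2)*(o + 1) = o^4/2 + o^3/2 - 7*o^2/8 - 5*o/4 - 3/8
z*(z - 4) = z^2 - 4*z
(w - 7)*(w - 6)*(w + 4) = w^3 - 9*w^2 - 10*w + 168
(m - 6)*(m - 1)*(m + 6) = m^3 - m^2 - 36*m + 36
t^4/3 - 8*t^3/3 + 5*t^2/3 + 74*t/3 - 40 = (t/3 + 1)*(t - 5)*(t - 4)*(t - 2)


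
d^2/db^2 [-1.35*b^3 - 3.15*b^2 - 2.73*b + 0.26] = -8.1*b - 6.3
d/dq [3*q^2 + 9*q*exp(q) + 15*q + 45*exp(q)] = 9*q*exp(q) + 6*q + 54*exp(q) + 15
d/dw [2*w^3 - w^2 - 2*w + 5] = 6*w^2 - 2*w - 2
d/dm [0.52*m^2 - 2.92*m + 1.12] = 1.04*m - 2.92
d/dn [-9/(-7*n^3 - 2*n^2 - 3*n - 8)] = 9*(-21*n^2 - 4*n - 3)/(7*n^3 + 2*n^2 + 3*n + 8)^2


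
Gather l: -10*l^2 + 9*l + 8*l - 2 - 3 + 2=-10*l^2 + 17*l - 3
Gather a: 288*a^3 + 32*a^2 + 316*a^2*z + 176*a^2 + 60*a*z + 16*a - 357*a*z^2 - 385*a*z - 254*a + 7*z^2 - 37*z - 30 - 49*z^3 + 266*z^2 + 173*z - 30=288*a^3 + a^2*(316*z + 208) + a*(-357*z^2 - 325*z - 238) - 49*z^3 + 273*z^2 + 136*z - 60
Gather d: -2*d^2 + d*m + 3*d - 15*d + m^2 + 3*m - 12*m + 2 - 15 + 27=-2*d^2 + d*(m - 12) + m^2 - 9*m + 14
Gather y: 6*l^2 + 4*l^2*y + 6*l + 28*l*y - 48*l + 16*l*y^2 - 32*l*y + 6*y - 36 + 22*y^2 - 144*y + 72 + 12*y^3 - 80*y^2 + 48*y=6*l^2 - 42*l + 12*y^3 + y^2*(16*l - 58) + y*(4*l^2 - 4*l - 90) + 36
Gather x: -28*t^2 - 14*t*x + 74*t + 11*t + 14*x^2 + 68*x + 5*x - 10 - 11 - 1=-28*t^2 + 85*t + 14*x^2 + x*(73 - 14*t) - 22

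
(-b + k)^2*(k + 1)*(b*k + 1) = b^3*k^2 + b^3*k - 2*b^2*k^3 - 2*b^2*k^2 + b^2*k + b^2 + b*k^4 + b*k^3 - 2*b*k^2 - 2*b*k + k^3 + k^2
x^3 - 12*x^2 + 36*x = x*(x - 6)^2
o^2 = o^2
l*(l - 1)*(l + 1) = l^3 - l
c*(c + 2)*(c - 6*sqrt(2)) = c^3 - 6*sqrt(2)*c^2 + 2*c^2 - 12*sqrt(2)*c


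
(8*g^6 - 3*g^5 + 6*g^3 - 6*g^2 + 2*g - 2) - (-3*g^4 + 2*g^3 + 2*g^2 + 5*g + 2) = 8*g^6 - 3*g^5 + 3*g^4 + 4*g^3 - 8*g^2 - 3*g - 4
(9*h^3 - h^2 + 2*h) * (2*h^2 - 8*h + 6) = 18*h^5 - 74*h^4 + 66*h^3 - 22*h^2 + 12*h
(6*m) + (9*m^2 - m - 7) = 9*m^2 + 5*m - 7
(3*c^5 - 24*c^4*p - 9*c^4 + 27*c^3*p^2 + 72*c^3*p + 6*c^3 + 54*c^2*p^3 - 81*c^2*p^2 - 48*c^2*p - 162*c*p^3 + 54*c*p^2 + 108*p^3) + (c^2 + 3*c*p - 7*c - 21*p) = 3*c^5 - 24*c^4*p - 9*c^4 + 27*c^3*p^2 + 72*c^3*p + 6*c^3 + 54*c^2*p^3 - 81*c^2*p^2 - 48*c^2*p + c^2 - 162*c*p^3 + 54*c*p^2 + 3*c*p - 7*c + 108*p^3 - 21*p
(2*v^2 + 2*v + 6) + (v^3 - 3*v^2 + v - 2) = v^3 - v^2 + 3*v + 4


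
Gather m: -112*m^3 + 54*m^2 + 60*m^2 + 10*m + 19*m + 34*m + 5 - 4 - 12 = -112*m^3 + 114*m^2 + 63*m - 11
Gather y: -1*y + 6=6 - y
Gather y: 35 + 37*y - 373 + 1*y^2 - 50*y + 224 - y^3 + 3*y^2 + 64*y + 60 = -y^3 + 4*y^2 + 51*y - 54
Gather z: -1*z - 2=-z - 2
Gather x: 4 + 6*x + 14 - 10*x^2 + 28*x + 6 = -10*x^2 + 34*x + 24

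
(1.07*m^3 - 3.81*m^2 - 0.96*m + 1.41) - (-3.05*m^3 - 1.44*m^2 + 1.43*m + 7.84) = 4.12*m^3 - 2.37*m^2 - 2.39*m - 6.43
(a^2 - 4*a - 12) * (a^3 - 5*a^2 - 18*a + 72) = a^5 - 9*a^4 - 10*a^3 + 204*a^2 - 72*a - 864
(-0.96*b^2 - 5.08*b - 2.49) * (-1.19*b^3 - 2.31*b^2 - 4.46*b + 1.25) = 1.1424*b^5 + 8.2628*b^4 + 18.9795*b^3 + 27.2087*b^2 + 4.7554*b - 3.1125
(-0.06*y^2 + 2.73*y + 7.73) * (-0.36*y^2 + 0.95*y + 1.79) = 0.0216*y^4 - 1.0398*y^3 - 0.2967*y^2 + 12.2302*y + 13.8367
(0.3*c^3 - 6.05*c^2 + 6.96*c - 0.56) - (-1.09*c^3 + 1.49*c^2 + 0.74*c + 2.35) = 1.39*c^3 - 7.54*c^2 + 6.22*c - 2.91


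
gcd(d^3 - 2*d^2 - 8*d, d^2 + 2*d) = d^2 + 2*d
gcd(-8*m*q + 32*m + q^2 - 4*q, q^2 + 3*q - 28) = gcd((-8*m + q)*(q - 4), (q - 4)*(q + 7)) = q - 4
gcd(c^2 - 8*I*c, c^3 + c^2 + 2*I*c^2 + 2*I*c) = c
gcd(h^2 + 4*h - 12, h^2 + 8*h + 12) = h + 6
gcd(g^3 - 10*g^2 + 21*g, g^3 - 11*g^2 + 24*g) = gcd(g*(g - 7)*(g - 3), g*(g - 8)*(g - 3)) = g^2 - 3*g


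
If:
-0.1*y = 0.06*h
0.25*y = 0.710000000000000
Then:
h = -4.73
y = 2.84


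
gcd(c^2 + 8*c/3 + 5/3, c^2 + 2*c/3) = 1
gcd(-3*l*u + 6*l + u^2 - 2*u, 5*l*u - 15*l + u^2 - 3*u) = 1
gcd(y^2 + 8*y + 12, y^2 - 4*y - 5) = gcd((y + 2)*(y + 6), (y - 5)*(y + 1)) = 1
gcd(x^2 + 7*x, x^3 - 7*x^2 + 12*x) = x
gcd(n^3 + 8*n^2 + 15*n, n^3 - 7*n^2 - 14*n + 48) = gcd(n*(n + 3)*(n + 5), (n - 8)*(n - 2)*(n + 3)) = n + 3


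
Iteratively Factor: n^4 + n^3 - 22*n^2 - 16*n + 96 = (n - 2)*(n^3 + 3*n^2 - 16*n - 48) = (n - 2)*(n + 3)*(n^2 - 16) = (n - 2)*(n + 3)*(n + 4)*(n - 4)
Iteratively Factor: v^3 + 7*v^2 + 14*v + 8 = (v + 2)*(v^2 + 5*v + 4) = (v + 2)*(v + 4)*(v + 1)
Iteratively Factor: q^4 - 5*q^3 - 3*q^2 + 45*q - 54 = (q - 2)*(q^3 - 3*q^2 - 9*q + 27) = (q - 2)*(q + 3)*(q^2 - 6*q + 9) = (q - 3)*(q - 2)*(q + 3)*(q - 3)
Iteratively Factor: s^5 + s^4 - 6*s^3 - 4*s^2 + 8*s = (s + 2)*(s^4 - s^3 - 4*s^2 + 4*s) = (s + 2)^2*(s^3 - 3*s^2 + 2*s) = s*(s + 2)^2*(s^2 - 3*s + 2) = s*(s - 1)*(s + 2)^2*(s - 2)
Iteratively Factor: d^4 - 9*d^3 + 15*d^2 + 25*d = (d - 5)*(d^3 - 4*d^2 - 5*d) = (d - 5)*(d + 1)*(d^2 - 5*d) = (d - 5)^2*(d + 1)*(d)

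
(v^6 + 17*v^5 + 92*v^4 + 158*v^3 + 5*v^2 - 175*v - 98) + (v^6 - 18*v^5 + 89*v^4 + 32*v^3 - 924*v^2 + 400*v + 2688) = 2*v^6 - v^5 + 181*v^4 + 190*v^3 - 919*v^2 + 225*v + 2590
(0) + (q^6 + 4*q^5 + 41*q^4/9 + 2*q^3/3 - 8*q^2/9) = q^6 + 4*q^5 + 41*q^4/9 + 2*q^3/3 - 8*q^2/9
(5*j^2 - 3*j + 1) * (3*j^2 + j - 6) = 15*j^4 - 4*j^3 - 30*j^2 + 19*j - 6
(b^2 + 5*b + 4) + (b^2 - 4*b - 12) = 2*b^2 + b - 8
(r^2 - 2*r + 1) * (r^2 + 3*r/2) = r^4 - r^3/2 - 2*r^2 + 3*r/2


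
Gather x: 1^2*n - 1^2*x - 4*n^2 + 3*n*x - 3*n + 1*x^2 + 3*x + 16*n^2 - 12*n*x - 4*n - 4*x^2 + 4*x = 12*n^2 - 6*n - 3*x^2 + x*(6 - 9*n)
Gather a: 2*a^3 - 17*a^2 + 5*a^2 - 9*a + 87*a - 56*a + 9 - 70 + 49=2*a^3 - 12*a^2 + 22*a - 12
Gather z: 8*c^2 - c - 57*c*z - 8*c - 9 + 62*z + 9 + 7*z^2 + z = 8*c^2 - 9*c + 7*z^2 + z*(63 - 57*c)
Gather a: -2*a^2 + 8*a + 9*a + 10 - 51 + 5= -2*a^2 + 17*a - 36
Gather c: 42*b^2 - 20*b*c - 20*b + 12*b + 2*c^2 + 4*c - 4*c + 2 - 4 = 42*b^2 - 20*b*c - 8*b + 2*c^2 - 2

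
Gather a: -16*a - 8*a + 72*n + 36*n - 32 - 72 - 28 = -24*a + 108*n - 132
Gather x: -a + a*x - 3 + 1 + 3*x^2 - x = -a + 3*x^2 + x*(a - 1) - 2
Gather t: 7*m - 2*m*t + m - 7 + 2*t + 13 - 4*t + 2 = 8*m + t*(-2*m - 2) + 8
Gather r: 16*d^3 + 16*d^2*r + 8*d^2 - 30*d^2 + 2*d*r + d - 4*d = 16*d^3 - 22*d^2 - 3*d + r*(16*d^2 + 2*d)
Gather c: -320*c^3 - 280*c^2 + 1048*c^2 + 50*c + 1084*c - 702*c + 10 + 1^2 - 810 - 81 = -320*c^3 + 768*c^2 + 432*c - 880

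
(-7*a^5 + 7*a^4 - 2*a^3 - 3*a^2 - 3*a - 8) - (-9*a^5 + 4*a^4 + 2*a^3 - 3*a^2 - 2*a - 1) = 2*a^5 + 3*a^4 - 4*a^3 - a - 7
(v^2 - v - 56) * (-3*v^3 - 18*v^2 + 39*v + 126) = -3*v^5 - 15*v^4 + 225*v^3 + 1095*v^2 - 2310*v - 7056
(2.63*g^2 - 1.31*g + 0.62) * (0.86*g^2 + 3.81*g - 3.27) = 2.2618*g^4 + 8.8937*g^3 - 13.058*g^2 + 6.6459*g - 2.0274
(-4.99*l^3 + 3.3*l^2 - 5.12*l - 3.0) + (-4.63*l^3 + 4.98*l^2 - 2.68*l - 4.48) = -9.62*l^3 + 8.28*l^2 - 7.8*l - 7.48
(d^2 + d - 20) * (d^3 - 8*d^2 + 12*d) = d^5 - 7*d^4 - 16*d^3 + 172*d^2 - 240*d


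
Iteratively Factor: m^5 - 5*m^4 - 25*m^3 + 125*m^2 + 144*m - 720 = (m - 4)*(m^4 - m^3 - 29*m^2 + 9*m + 180) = (m - 5)*(m - 4)*(m^3 + 4*m^2 - 9*m - 36) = (m - 5)*(m - 4)*(m - 3)*(m^2 + 7*m + 12) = (m - 5)*(m - 4)*(m - 3)*(m + 3)*(m + 4)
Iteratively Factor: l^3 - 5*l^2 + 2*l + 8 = (l - 4)*(l^2 - l - 2) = (l - 4)*(l + 1)*(l - 2)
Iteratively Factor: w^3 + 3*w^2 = (w + 3)*(w^2) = w*(w + 3)*(w)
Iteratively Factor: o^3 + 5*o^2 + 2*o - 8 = (o + 2)*(o^2 + 3*o - 4) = (o - 1)*(o + 2)*(o + 4)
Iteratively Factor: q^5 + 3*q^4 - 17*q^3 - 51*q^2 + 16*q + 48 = (q + 4)*(q^4 - q^3 - 13*q^2 + q + 12) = (q + 3)*(q + 4)*(q^3 - 4*q^2 - q + 4) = (q - 4)*(q + 3)*(q + 4)*(q^2 - 1) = (q - 4)*(q + 1)*(q + 3)*(q + 4)*(q - 1)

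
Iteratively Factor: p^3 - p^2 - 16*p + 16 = (p - 4)*(p^2 + 3*p - 4) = (p - 4)*(p - 1)*(p + 4)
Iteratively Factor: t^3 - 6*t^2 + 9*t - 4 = (t - 1)*(t^2 - 5*t + 4) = (t - 4)*(t - 1)*(t - 1)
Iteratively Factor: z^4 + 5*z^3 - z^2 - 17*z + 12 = (z + 4)*(z^3 + z^2 - 5*z + 3) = (z - 1)*(z + 4)*(z^2 + 2*z - 3) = (z - 1)^2*(z + 4)*(z + 3)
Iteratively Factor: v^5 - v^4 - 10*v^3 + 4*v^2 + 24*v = (v + 2)*(v^4 - 3*v^3 - 4*v^2 + 12*v) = (v - 2)*(v + 2)*(v^3 - v^2 - 6*v) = v*(v - 2)*(v + 2)*(v^2 - v - 6) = v*(v - 2)*(v + 2)^2*(v - 3)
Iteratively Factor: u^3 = (u)*(u^2) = u^2*(u)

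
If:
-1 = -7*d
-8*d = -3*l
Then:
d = 1/7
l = 8/21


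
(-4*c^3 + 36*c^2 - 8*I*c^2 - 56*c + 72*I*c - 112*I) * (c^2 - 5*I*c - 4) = -4*c^5 + 36*c^4 + 12*I*c^4 - 80*c^3 - 108*I*c^3 + 216*c^2 + 200*I*c^2 - 336*c - 288*I*c + 448*I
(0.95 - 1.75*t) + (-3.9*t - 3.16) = -5.65*t - 2.21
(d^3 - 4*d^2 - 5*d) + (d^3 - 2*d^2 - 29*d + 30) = 2*d^3 - 6*d^2 - 34*d + 30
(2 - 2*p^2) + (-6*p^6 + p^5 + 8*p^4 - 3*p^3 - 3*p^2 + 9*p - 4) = -6*p^6 + p^5 + 8*p^4 - 3*p^3 - 5*p^2 + 9*p - 2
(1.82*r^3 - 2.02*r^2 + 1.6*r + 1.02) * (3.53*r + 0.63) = 6.4246*r^4 - 5.984*r^3 + 4.3754*r^2 + 4.6086*r + 0.6426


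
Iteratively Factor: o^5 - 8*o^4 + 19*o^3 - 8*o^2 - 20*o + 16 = (o - 2)*(o^4 - 6*o^3 + 7*o^2 + 6*o - 8) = (o - 4)*(o - 2)*(o^3 - 2*o^2 - o + 2) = (o - 4)*(o - 2)*(o + 1)*(o^2 - 3*o + 2) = (o - 4)*(o - 2)^2*(o + 1)*(o - 1)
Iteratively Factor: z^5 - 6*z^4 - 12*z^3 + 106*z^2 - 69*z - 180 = (z - 3)*(z^4 - 3*z^3 - 21*z^2 + 43*z + 60) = (z - 3)*(z + 4)*(z^3 - 7*z^2 + 7*z + 15) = (z - 3)^2*(z + 4)*(z^2 - 4*z - 5) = (z - 3)^2*(z + 1)*(z + 4)*(z - 5)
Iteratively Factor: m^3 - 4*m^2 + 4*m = (m)*(m^2 - 4*m + 4) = m*(m - 2)*(m - 2)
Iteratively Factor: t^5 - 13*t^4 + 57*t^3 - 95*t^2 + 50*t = (t - 5)*(t^4 - 8*t^3 + 17*t^2 - 10*t) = (t - 5)^2*(t^3 - 3*t^2 + 2*t) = (t - 5)^2*(t - 1)*(t^2 - 2*t) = (t - 5)^2*(t - 2)*(t - 1)*(t)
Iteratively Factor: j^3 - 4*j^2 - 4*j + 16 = (j - 2)*(j^2 - 2*j - 8) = (j - 2)*(j + 2)*(j - 4)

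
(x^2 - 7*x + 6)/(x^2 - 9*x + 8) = (x - 6)/(x - 8)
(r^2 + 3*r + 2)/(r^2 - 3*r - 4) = (r + 2)/(r - 4)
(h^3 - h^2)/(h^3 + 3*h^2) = (h - 1)/(h + 3)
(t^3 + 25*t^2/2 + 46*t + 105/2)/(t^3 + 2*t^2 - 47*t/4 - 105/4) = 2*(t + 7)/(2*t - 7)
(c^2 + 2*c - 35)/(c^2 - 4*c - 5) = (c + 7)/(c + 1)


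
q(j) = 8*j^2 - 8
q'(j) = 16*j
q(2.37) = 36.94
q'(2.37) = 37.92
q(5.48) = 232.24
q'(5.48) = 87.68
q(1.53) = 10.73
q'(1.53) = 24.48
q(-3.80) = 107.52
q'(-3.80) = -60.80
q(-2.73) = 51.62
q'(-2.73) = -43.68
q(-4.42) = 148.29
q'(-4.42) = -70.72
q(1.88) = 20.28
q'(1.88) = 30.08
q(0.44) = -6.45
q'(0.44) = 7.04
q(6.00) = 280.00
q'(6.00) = 96.00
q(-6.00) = 280.00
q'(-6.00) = -96.00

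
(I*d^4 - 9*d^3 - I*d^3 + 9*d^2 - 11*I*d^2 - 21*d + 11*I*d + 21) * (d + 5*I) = I*d^5 - 14*d^4 - I*d^4 + 14*d^3 - 56*I*d^3 + 34*d^2 + 56*I*d^2 - 34*d - 105*I*d + 105*I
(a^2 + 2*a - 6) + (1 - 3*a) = a^2 - a - 5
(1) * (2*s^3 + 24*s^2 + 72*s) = 2*s^3 + 24*s^2 + 72*s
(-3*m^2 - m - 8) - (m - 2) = -3*m^2 - 2*m - 6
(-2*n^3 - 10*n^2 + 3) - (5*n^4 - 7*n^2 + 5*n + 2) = -5*n^4 - 2*n^3 - 3*n^2 - 5*n + 1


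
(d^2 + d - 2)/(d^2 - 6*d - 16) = (d - 1)/(d - 8)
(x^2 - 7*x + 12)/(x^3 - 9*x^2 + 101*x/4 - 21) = 4*(x - 3)/(4*x^2 - 20*x + 21)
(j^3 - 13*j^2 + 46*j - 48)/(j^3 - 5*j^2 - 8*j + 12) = (j^3 - 13*j^2 + 46*j - 48)/(j^3 - 5*j^2 - 8*j + 12)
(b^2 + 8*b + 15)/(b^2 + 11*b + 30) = (b + 3)/(b + 6)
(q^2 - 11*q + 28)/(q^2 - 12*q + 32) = (q - 7)/(q - 8)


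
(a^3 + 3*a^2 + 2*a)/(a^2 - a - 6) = a*(a + 1)/(a - 3)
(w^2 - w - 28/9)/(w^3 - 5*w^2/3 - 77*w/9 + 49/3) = (3*w + 4)/(3*w^2 + 2*w - 21)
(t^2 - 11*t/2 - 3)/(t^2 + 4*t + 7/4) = 2*(t - 6)/(2*t + 7)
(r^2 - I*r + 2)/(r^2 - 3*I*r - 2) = (r + I)/(r - I)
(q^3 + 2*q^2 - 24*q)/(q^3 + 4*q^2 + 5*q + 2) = q*(q^2 + 2*q - 24)/(q^3 + 4*q^2 + 5*q + 2)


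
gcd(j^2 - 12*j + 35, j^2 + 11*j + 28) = 1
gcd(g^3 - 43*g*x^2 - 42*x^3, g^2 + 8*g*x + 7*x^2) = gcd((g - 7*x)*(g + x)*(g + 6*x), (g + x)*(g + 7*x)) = g + x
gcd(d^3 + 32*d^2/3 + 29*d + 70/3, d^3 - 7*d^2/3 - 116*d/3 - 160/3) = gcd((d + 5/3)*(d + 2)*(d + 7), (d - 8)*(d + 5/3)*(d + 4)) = d + 5/3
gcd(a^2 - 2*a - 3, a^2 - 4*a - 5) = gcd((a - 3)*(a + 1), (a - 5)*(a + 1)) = a + 1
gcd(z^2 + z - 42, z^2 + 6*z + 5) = 1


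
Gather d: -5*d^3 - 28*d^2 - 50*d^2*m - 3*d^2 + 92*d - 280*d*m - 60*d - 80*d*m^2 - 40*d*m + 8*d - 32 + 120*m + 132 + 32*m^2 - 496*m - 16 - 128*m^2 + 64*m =-5*d^3 + d^2*(-50*m - 31) + d*(-80*m^2 - 320*m + 40) - 96*m^2 - 312*m + 84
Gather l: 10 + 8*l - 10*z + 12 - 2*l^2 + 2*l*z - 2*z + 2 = -2*l^2 + l*(2*z + 8) - 12*z + 24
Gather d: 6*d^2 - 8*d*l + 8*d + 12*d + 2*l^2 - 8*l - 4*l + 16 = 6*d^2 + d*(20 - 8*l) + 2*l^2 - 12*l + 16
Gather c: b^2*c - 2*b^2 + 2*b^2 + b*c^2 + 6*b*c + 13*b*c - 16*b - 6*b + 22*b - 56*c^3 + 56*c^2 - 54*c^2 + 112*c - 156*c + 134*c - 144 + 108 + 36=-56*c^3 + c^2*(b + 2) + c*(b^2 + 19*b + 90)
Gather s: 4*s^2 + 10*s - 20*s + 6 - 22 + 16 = 4*s^2 - 10*s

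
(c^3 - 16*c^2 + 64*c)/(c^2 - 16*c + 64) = c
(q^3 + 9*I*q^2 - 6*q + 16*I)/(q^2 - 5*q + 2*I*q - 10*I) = (q^2 + 7*I*q + 8)/(q - 5)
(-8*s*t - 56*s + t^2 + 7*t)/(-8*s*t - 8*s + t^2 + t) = (t + 7)/(t + 1)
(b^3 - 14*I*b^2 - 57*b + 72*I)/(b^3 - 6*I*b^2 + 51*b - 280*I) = (b^2 - 6*I*b - 9)/(b^2 + 2*I*b + 35)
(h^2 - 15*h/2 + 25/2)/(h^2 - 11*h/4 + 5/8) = 4*(h - 5)/(4*h - 1)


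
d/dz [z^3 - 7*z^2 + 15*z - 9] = 3*z^2 - 14*z + 15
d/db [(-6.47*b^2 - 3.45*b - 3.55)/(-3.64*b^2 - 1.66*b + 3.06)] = (-1.8178*b^2 - 65.4404*b - 16.45)/(13.2496*b^4 + 12.0848*b^3 - 19.5212*b^2 - 10.1592*b + 9.3636)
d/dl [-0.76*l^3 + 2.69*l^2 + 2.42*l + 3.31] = -2.28*l^2 + 5.38*l + 2.42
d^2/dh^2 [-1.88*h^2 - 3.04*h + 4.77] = -3.76000000000000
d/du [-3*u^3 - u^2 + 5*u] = -9*u^2 - 2*u + 5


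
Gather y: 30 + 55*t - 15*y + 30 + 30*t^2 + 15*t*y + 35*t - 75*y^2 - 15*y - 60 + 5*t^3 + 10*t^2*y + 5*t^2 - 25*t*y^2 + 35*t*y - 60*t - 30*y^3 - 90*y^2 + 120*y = 5*t^3 + 35*t^2 + 30*t - 30*y^3 + y^2*(-25*t - 165) + y*(10*t^2 + 50*t + 90)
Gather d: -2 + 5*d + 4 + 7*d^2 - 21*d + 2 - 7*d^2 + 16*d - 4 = 0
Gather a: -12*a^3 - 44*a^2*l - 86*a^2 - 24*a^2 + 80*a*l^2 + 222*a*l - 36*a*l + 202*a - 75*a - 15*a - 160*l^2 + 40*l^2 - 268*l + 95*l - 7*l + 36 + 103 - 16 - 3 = -12*a^3 + a^2*(-44*l - 110) + a*(80*l^2 + 186*l + 112) - 120*l^2 - 180*l + 120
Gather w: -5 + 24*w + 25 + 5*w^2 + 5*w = 5*w^2 + 29*w + 20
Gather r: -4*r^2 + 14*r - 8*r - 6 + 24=-4*r^2 + 6*r + 18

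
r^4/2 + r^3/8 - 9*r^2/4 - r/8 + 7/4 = (r/2 + 1)*(r - 7/4)*(r - 1)*(r + 1)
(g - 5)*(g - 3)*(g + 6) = g^3 - 2*g^2 - 33*g + 90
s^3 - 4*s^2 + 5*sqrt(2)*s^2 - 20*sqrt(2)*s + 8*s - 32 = (s - 4)*(s + sqrt(2))*(s + 4*sqrt(2))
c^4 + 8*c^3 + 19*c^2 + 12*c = c*(c + 1)*(c + 3)*(c + 4)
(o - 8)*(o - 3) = o^2 - 11*o + 24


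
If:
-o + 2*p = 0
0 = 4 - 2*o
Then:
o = 2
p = 1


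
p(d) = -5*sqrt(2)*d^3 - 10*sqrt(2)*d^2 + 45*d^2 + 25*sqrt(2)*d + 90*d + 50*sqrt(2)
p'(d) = -15*sqrt(2)*d^2 - 20*sqrt(2)*d + 90*d + 25*sqrt(2) + 90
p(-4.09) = 557.99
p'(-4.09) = -481.92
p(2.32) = 439.33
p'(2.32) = 154.36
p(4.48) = 615.83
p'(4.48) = -23.92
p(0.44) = 131.24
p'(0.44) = 148.40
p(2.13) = 409.38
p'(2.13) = 160.57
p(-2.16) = 15.17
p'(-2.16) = -106.92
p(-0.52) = 14.86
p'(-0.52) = 87.53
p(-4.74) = 922.87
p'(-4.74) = -643.79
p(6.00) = 406.38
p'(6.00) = -268.03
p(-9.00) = 6596.81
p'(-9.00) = -2148.36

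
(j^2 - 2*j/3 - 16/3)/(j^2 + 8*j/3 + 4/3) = (3*j - 8)/(3*j + 2)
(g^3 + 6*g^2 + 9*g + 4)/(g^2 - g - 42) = (g^3 + 6*g^2 + 9*g + 4)/(g^2 - g - 42)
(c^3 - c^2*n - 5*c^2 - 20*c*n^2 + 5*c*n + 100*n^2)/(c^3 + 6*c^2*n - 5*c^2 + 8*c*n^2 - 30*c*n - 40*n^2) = (c - 5*n)/(c + 2*n)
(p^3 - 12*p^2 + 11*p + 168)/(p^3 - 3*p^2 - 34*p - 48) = (p - 7)/(p + 2)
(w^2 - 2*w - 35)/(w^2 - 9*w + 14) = (w + 5)/(w - 2)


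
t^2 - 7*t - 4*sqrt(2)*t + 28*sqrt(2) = (t - 7)*(t - 4*sqrt(2))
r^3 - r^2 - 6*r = r*(r - 3)*(r + 2)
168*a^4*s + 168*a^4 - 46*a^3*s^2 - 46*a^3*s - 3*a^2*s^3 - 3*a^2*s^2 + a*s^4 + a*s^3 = (-6*a + s)*(-4*a + s)*(7*a + s)*(a*s + a)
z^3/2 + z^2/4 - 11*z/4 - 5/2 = (z/2 + 1)*(z - 5/2)*(z + 1)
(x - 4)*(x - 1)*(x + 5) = x^3 - 21*x + 20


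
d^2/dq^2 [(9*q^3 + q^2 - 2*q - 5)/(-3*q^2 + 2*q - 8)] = 6*(64*q^3 + 213*q^2 - 654*q - 44)/(27*q^6 - 54*q^5 + 252*q^4 - 296*q^3 + 672*q^2 - 384*q + 512)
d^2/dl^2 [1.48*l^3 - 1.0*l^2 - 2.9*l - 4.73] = 8.88*l - 2.0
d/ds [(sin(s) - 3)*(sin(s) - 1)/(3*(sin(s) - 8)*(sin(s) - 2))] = 2*(-3*sin(s)^2 + 13*sin(s) - 17)*cos(s)/(3*(sin(s) - 8)^2*(sin(s) - 2)^2)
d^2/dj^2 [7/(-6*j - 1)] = -504/(6*j + 1)^3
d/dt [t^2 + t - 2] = 2*t + 1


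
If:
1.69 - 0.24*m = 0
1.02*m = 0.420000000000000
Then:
No Solution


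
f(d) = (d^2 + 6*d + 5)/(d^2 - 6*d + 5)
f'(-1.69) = 0.08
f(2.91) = -7.75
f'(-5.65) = -0.06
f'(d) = (6 - 2*d)*(d^2 + 6*d + 5)/(d^2 - 6*d + 5)^2 + (2*d + 6)/(d^2 - 6*d + 5)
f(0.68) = 6.90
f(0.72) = 8.21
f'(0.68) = 28.49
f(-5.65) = 0.04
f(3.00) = -8.00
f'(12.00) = -0.28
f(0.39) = 2.66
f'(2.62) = -1.50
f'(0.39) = 7.36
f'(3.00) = -3.00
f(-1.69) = -0.13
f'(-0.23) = 1.43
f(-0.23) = 0.57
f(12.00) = 2.87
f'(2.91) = -2.61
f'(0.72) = 37.45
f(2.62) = -7.15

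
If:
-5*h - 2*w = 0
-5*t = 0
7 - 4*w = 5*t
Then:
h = -7/10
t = 0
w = 7/4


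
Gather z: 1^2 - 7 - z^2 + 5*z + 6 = -z^2 + 5*z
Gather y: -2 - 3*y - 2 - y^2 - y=-y^2 - 4*y - 4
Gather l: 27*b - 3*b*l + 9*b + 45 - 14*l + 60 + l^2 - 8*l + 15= 36*b + l^2 + l*(-3*b - 22) + 120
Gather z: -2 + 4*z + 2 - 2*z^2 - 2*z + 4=-2*z^2 + 2*z + 4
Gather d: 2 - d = 2 - d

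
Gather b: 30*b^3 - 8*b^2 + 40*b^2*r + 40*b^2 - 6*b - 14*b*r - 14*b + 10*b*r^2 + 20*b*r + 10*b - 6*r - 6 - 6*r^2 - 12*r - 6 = 30*b^3 + b^2*(40*r + 32) + b*(10*r^2 + 6*r - 10) - 6*r^2 - 18*r - 12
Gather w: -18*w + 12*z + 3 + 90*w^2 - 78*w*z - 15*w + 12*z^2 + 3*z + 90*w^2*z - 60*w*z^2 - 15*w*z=w^2*(90*z + 90) + w*(-60*z^2 - 93*z - 33) + 12*z^2 + 15*z + 3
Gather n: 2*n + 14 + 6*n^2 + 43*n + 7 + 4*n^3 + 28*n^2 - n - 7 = 4*n^3 + 34*n^2 + 44*n + 14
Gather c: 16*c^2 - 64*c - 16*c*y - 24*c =16*c^2 + c*(-16*y - 88)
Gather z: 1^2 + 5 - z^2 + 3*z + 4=-z^2 + 3*z + 10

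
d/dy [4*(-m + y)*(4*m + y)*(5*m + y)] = 44*m^2 + 64*m*y + 12*y^2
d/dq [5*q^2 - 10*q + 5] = 10*q - 10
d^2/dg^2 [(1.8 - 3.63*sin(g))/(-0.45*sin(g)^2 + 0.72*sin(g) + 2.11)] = (-0.735075*sin(g)^5 + 0.281880000000001*sin(g)^4 - 20.95956*sin(g)^3 + 11.097216*sin(g)^2 + 5.283627*sin(g) - 16.313832)/(0.091125*sin(g)^6 - 0.4374*sin(g)^5 - 0.581985*sin(g)^4 + 3.728592*sin(g)^3 + 2.728863*sin(g)^2 - 9.616536*sin(g) - 9.393931)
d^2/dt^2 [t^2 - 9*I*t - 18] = 2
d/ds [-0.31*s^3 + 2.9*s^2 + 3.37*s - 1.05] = -0.93*s^2 + 5.8*s + 3.37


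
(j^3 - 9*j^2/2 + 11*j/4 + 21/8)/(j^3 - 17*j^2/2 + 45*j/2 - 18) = (j^2 - 3*j - 7/4)/(j^2 - 7*j + 12)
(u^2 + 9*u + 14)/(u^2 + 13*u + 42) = (u + 2)/(u + 6)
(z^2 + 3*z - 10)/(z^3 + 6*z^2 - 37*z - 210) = (z - 2)/(z^2 + z - 42)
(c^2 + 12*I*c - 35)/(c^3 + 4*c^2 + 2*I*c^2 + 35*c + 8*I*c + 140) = (c + 5*I)/(c^2 + c*(4 - 5*I) - 20*I)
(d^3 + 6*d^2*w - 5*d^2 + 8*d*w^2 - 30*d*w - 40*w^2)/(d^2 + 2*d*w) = d + 4*w - 5 - 20*w/d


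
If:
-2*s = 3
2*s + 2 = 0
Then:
No Solution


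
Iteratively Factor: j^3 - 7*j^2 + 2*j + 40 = (j + 2)*(j^2 - 9*j + 20) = (j - 4)*(j + 2)*(j - 5)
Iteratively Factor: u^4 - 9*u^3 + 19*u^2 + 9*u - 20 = (u - 4)*(u^3 - 5*u^2 - u + 5) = (u - 4)*(u - 1)*(u^2 - 4*u - 5) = (u - 5)*(u - 4)*(u - 1)*(u + 1)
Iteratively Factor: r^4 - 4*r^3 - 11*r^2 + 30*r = (r + 3)*(r^3 - 7*r^2 + 10*r) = (r - 2)*(r + 3)*(r^2 - 5*r) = (r - 5)*(r - 2)*(r + 3)*(r)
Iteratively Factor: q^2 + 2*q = (q + 2)*(q)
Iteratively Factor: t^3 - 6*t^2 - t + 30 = (t + 2)*(t^2 - 8*t + 15) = (t - 5)*(t + 2)*(t - 3)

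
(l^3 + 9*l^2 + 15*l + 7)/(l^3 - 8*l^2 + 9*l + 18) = (l^2 + 8*l + 7)/(l^2 - 9*l + 18)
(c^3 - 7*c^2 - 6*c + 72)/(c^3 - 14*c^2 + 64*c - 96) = (c + 3)/(c - 4)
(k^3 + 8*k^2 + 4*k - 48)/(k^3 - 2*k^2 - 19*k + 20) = (k^2 + 4*k - 12)/(k^2 - 6*k + 5)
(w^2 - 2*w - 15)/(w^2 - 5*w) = (w + 3)/w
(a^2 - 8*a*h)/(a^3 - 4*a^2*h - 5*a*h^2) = (-a + 8*h)/(-a^2 + 4*a*h + 5*h^2)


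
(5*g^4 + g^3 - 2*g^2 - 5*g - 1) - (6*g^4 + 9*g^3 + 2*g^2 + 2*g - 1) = -g^4 - 8*g^3 - 4*g^2 - 7*g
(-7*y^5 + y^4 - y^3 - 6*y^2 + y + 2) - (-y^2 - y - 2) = -7*y^5 + y^4 - y^3 - 5*y^2 + 2*y + 4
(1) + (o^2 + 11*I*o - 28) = o^2 + 11*I*o - 27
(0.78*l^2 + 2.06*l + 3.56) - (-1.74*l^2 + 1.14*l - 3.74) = 2.52*l^2 + 0.92*l + 7.3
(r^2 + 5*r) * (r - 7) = r^3 - 2*r^2 - 35*r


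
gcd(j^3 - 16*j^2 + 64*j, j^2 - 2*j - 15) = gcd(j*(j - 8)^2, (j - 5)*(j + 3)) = 1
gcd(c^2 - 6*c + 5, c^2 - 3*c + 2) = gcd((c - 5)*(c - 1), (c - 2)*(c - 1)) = c - 1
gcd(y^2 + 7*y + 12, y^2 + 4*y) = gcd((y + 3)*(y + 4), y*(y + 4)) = y + 4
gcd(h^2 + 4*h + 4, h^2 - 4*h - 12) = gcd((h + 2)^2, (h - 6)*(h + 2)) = h + 2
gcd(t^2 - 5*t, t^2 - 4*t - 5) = t - 5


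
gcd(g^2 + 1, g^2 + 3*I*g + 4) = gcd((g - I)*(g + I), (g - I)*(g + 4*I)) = g - I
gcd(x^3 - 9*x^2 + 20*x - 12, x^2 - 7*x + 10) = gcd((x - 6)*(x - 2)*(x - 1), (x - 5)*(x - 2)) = x - 2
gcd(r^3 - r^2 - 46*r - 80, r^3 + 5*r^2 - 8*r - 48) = 1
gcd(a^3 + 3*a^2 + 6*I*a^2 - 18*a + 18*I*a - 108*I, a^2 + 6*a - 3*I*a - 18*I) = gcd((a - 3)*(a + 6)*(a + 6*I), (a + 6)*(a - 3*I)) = a + 6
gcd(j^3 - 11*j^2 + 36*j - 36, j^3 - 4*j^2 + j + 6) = j^2 - 5*j + 6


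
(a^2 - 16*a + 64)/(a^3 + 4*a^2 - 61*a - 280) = (a - 8)/(a^2 + 12*a + 35)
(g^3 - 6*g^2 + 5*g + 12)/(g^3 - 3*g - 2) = (g^2 - 7*g + 12)/(g^2 - g - 2)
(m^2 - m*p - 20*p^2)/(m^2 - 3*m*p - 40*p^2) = (-m^2 + m*p + 20*p^2)/(-m^2 + 3*m*p + 40*p^2)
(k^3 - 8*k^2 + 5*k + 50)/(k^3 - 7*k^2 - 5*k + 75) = (k + 2)/(k + 3)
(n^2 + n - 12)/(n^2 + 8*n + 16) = (n - 3)/(n + 4)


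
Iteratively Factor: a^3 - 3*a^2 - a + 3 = (a - 1)*(a^2 - 2*a - 3) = (a - 3)*(a - 1)*(a + 1)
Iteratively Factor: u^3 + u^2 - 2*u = (u)*(u^2 + u - 2) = u*(u + 2)*(u - 1)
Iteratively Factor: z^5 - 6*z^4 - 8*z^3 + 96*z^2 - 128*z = (z - 2)*(z^4 - 4*z^3 - 16*z^2 + 64*z) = z*(z - 2)*(z^3 - 4*z^2 - 16*z + 64) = z*(z - 4)*(z - 2)*(z^2 - 16) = z*(z - 4)*(z - 2)*(z + 4)*(z - 4)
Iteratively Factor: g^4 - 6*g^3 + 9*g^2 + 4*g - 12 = (g - 2)*(g^3 - 4*g^2 + g + 6) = (g - 2)^2*(g^2 - 2*g - 3) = (g - 2)^2*(g + 1)*(g - 3)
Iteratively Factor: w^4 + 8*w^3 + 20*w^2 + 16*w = (w + 2)*(w^3 + 6*w^2 + 8*w) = (w + 2)*(w + 4)*(w^2 + 2*w) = (w + 2)^2*(w + 4)*(w)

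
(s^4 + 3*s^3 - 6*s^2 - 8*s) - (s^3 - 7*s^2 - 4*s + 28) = s^4 + 2*s^3 + s^2 - 4*s - 28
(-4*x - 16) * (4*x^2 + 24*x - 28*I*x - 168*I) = -16*x^3 - 160*x^2 + 112*I*x^2 - 384*x + 1120*I*x + 2688*I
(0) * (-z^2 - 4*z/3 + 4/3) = 0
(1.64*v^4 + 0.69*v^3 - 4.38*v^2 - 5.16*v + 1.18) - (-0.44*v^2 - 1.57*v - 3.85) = 1.64*v^4 + 0.69*v^3 - 3.94*v^2 - 3.59*v + 5.03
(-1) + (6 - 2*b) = 5 - 2*b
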